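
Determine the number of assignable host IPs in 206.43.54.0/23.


Host bits = 32 - 23 = 9
Total addresses = 2^9 = 512
Usable = total - 2 (network and broadcast)
Usable hosts: 510


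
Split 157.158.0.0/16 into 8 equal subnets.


New prefix = 16 + 3 = 19
Each subnet has 8192 addresses
  157.158.0.0/19
  157.158.32.0/19
  157.158.64.0/19
  157.158.96.0/19
  157.158.128.0/19
  157.158.160.0/19
  157.158.192.0/19
  157.158.224.0/19
Subnets: 157.158.0.0/19, 157.158.32.0/19, 157.158.64.0/19, 157.158.96.0/19, 157.158.128.0/19, 157.158.160.0/19, 157.158.192.0/19, 157.158.224.0/19


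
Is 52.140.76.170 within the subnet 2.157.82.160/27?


Subnet network: 2.157.82.160
Test IP AND mask: 52.140.76.160
No, 52.140.76.170 is not in 2.157.82.160/27


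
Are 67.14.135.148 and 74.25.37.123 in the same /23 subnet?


Mask: 255.255.254.0
67.14.135.148 AND mask = 67.14.134.0
74.25.37.123 AND mask = 74.25.36.0
No, different subnets (67.14.134.0 vs 74.25.36.0)


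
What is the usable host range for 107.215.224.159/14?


Network: 107.212.0.0
Broadcast: 107.215.255.255
First usable = network + 1
Last usable = broadcast - 1
Range: 107.212.0.1 to 107.215.255.254


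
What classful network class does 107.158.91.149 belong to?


First octet: 107
Binary: 01101011
0xxxxxxx -> Class A (1-126)
Class A, default mask 255.0.0.0 (/8)


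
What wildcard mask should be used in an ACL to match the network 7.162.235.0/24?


Subnet mask: 255.255.255.0
Wildcard = 255.255.255.255 - subnet mask
255 - 255 = 0
255 - 255 = 0
255 - 255 = 0
255 - 0 = 255
Wildcard: 0.0.0.255


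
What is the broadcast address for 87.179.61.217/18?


Network: 87.179.0.0/18
Host bits = 14
Set all host bits to 1:
Broadcast: 87.179.63.255


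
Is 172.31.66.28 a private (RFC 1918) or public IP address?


RFC 1918 private ranges:
  10.0.0.0/8 (10.0.0.0 - 10.255.255.255)
  172.16.0.0/12 (172.16.0.0 - 172.31.255.255)
  192.168.0.0/16 (192.168.0.0 - 192.168.255.255)
Private (in 172.16.0.0/12)


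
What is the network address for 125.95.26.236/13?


IP:   01111101.01011111.00011010.11101100
Mask: 11111111.11111000.00000000.00000000
AND operation:
Net:  01111101.01011000.00000000.00000000
Network: 125.88.0.0/13


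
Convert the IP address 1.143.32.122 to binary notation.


1 = 00000001
143 = 10001111
32 = 00100000
122 = 01111010
Binary: 00000001.10001111.00100000.01111010


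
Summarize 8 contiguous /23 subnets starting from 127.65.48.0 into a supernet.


Original prefix: /23
Number of subnets: 8 = 2^3
New prefix = 23 - 3 = 20
Supernet: 127.65.48.0/20


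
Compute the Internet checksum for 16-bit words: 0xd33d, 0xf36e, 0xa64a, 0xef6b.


Sum all words (with carry folding):
+ 0xd33d = 0xd33d
+ 0xf36e = 0xc6ac
+ 0xa64a = 0x6cf7
+ 0xef6b = 0x5c63
One's complement: ~0x5c63
Checksum = 0xa39c


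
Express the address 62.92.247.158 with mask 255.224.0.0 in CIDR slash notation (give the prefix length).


Binary: 11111111.11100000.00000000.00000000
Count leading 1s
Prefix: /11


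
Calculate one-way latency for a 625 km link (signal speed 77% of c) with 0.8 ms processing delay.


Speed = 0.77 * 3e5 km/s = 231000 km/s
Propagation delay = 625 / 231000 = 0.0027 s = 2.7056 ms
Processing delay = 0.8 ms
Total one-way latency = 3.5056 ms


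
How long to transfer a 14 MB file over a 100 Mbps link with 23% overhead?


Effective throughput = 100 * (1 - 23/100) = 77 Mbps
File size in Mb = 14 * 8 = 112 Mb
Time = 112 / 77
Time = 1.4545 seconds


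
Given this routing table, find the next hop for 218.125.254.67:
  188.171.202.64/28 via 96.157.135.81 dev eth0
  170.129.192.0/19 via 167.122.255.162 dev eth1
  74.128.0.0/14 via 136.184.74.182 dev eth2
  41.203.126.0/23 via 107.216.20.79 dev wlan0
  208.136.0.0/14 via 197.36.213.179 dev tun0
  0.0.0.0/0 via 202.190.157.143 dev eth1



Longest prefix match for 218.125.254.67:
  /28 188.171.202.64: no
  /19 170.129.192.0: no
  /14 74.128.0.0: no
  /23 41.203.126.0: no
  /14 208.136.0.0: no
  /0 0.0.0.0: MATCH
Selected: next-hop 202.190.157.143 via eth1 (matched /0)


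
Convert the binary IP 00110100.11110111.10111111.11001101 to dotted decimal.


00110100 = 52
11110111 = 247
10111111 = 191
11001101 = 205
IP: 52.247.191.205


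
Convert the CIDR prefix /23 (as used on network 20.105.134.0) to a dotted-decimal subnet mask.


/23 means 23 network bits, 9 host bits
Binary: 11111111111111111111111000000000
Mask: 255.255.254.0


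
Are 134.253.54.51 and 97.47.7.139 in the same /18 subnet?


Mask: 255.255.192.0
134.253.54.51 AND mask = 134.253.0.0
97.47.7.139 AND mask = 97.47.0.0
No, different subnets (134.253.0.0 vs 97.47.0.0)


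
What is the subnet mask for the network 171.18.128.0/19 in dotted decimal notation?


/19 means 19 network bits, 13 host bits
Binary: 11111111111111111110000000000000
Mask: 255.255.224.0


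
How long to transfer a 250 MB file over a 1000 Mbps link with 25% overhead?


Effective throughput = 1000 * (1 - 25/100) = 750 Mbps
File size in Mb = 250 * 8 = 2000 Mb
Time = 2000 / 750
Time = 2.6667 seconds


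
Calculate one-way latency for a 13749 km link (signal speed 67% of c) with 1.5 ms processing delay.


Speed = 0.67 * 3e5 km/s = 201000 km/s
Propagation delay = 13749 / 201000 = 0.0684 s = 68.403 ms
Processing delay = 1.5 ms
Total one-way latency = 69.903 ms


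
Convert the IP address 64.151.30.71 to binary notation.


64 = 01000000
151 = 10010111
30 = 00011110
71 = 01000111
Binary: 01000000.10010111.00011110.01000111


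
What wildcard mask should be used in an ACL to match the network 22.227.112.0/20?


Subnet mask: 255.255.240.0
Wildcard = 255.255.255.255 - subnet mask
255 - 255 = 0
255 - 255 = 0
255 - 240 = 15
255 - 0 = 255
Wildcard: 0.0.15.255


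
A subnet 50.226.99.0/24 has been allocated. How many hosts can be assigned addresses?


Host bits = 32 - 24 = 8
Total addresses = 2^8 = 256
Usable = total - 2 (network and broadcast)
Usable hosts: 254


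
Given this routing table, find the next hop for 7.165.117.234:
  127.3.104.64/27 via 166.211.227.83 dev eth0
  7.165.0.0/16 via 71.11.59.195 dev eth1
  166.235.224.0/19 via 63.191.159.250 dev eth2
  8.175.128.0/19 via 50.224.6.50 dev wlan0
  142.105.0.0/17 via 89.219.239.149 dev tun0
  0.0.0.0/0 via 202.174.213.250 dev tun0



Longest prefix match for 7.165.117.234:
  /27 127.3.104.64: no
  /16 7.165.0.0: MATCH
  /19 166.235.224.0: no
  /19 8.175.128.0: no
  /17 142.105.0.0: no
  /0 0.0.0.0: MATCH
Selected: next-hop 71.11.59.195 via eth1 (matched /16)


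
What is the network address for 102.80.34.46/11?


IP:   01100110.01010000.00100010.00101110
Mask: 11111111.11100000.00000000.00000000
AND operation:
Net:  01100110.01000000.00000000.00000000
Network: 102.64.0.0/11


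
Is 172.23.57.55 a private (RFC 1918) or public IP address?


RFC 1918 private ranges:
  10.0.0.0/8 (10.0.0.0 - 10.255.255.255)
  172.16.0.0/12 (172.16.0.0 - 172.31.255.255)
  192.168.0.0/16 (192.168.0.0 - 192.168.255.255)
Private (in 172.16.0.0/12)


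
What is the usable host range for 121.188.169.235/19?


Network: 121.188.160.0
Broadcast: 121.188.191.255
First usable = network + 1
Last usable = broadcast - 1
Range: 121.188.160.1 to 121.188.191.254


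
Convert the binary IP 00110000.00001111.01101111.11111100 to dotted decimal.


00110000 = 48
00001111 = 15
01101111 = 111
11111100 = 252
IP: 48.15.111.252


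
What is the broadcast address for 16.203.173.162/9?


Network: 16.128.0.0/9
Host bits = 23
Set all host bits to 1:
Broadcast: 16.255.255.255


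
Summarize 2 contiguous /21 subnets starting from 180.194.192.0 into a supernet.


Original prefix: /21
Number of subnets: 2 = 2^1
New prefix = 21 - 1 = 20
Supernet: 180.194.192.0/20


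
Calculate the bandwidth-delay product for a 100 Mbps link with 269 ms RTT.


BDP = bandwidth * RTT
= 100 Mbps * 269 ms
= 100 * 1e6 * 269 / 1000 bits
= 26900000 bits
= 3362500 bytes
= 3283.6914 KB
BDP = 26900000 bits (3362500 bytes)


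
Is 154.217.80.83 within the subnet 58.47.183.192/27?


Subnet network: 58.47.183.192
Test IP AND mask: 154.217.80.64
No, 154.217.80.83 is not in 58.47.183.192/27


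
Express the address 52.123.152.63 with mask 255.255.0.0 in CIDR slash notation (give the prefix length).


Binary: 11111111.11111111.00000000.00000000
Count leading 1s
Prefix: /16


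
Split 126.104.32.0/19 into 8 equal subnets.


New prefix = 19 + 3 = 22
Each subnet has 1024 addresses
  126.104.32.0/22
  126.104.36.0/22
  126.104.40.0/22
  126.104.44.0/22
  126.104.48.0/22
  126.104.52.0/22
  126.104.56.0/22
  126.104.60.0/22
Subnets: 126.104.32.0/22, 126.104.36.0/22, 126.104.40.0/22, 126.104.44.0/22, 126.104.48.0/22, 126.104.52.0/22, 126.104.56.0/22, 126.104.60.0/22


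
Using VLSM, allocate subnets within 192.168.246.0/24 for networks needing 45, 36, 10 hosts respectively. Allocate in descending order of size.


45 hosts -> /26 (62 usable): 192.168.246.0/26
36 hosts -> /26 (62 usable): 192.168.246.64/26
10 hosts -> /28 (14 usable): 192.168.246.128/28
Allocation: 192.168.246.0/26 (45 hosts, 62 usable); 192.168.246.64/26 (36 hosts, 62 usable); 192.168.246.128/28 (10 hosts, 14 usable)


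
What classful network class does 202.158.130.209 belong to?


First octet: 202
Binary: 11001010
110xxxxx -> Class C (192-223)
Class C, default mask 255.255.255.0 (/24)


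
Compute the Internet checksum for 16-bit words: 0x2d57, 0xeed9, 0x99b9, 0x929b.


Sum all words (with carry folding):
+ 0x2d57 = 0x2d57
+ 0xeed9 = 0x1c31
+ 0x99b9 = 0xb5ea
+ 0x929b = 0x4886
One's complement: ~0x4886
Checksum = 0xb779


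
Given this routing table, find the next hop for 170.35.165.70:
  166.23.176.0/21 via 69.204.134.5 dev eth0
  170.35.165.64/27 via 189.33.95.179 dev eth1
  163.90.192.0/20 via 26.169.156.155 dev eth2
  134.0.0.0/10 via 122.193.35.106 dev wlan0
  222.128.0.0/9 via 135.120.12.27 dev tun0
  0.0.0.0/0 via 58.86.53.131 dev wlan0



Longest prefix match for 170.35.165.70:
  /21 166.23.176.0: no
  /27 170.35.165.64: MATCH
  /20 163.90.192.0: no
  /10 134.0.0.0: no
  /9 222.128.0.0: no
  /0 0.0.0.0: MATCH
Selected: next-hop 189.33.95.179 via eth1 (matched /27)


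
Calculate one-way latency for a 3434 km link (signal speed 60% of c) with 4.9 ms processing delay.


Speed = 0.6 * 3e5 km/s = 180000 km/s
Propagation delay = 3434 / 180000 = 0.0191 s = 19.0778 ms
Processing delay = 4.9 ms
Total one-way latency = 23.9778 ms


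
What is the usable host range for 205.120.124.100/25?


Network: 205.120.124.0
Broadcast: 205.120.124.127
First usable = network + 1
Last usable = broadcast - 1
Range: 205.120.124.1 to 205.120.124.126


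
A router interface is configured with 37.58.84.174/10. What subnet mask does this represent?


/10 means 10 network bits, 22 host bits
Binary: 11111111110000000000000000000000
Mask: 255.192.0.0


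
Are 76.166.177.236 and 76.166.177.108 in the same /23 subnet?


Mask: 255.255.254.0
76.166.177.236 AND mask = 76.166.176.0
76.166.177.108 AND mask = 76.166.176.0
Yes, same subnet (76.166.176.0)


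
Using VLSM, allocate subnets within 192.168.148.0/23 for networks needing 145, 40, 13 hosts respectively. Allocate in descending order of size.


145 hosts -> /24 (254 usable): 192.168.148.0/24
40 hosts -> /26 (62 usable): 192.168.149.0/26
13 hosts -> /28 (14 usable): 192.168.149.64/28
Allocation: 192.168.148.0/24 (145 hosts, 254 usable); 192.168.149.0/26 (40 hosts, 62 usable); 192.168.149.64/28 (13 hosts, 14 usable)


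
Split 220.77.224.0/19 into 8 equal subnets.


New prefix = 19 + 3 = 22
Each subnet has 1024 addresses
  220.77.224.0/22
  220.77.228.0/22
  220.77.232.0/22
  220.77.236.0/22
  220.77.240.0/22
  220.77.244.0/22
  220.77.248.0/22
  220.77.252.0/22
Subnets: 220.77.224.0/22, 220.77.228.0/22, 220.77.232.0/22, 220.77.236.0/22, 220.77.240.0/22, 220.77.244.0/22, 220.77.248.0/22, 220.77.252.0/22


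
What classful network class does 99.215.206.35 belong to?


First octet: 99
Binary: 01100011
0xxxxxxx -> Class A (1-126)
Class A, default mask 255.0.0.0 (/8)


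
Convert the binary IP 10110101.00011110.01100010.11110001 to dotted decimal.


10110101 = 181
00011110 = 30
01100010 = 98
11110001 = 241
IP: 181.30.98.241


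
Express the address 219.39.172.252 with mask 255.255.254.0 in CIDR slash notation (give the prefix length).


Binary: 11111111.11111111.11111110.00000000
Count leading 1s
Prefix: /23


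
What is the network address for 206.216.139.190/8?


IP:   11001110.11011000.10001011.10111110
Mask: 11111111.00000000.00000000.00000000
AND operation:
Net:  11001110.00000000.00000000.00000000
Network: 206.0.0.0/8


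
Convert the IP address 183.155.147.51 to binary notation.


183 = 10110111
155 = 10011011
147 = 10010011
51 = 00110011
Binary: 10110111.10011011.10010011.00110011


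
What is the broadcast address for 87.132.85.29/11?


Network: 87.128.0.0/11
Host bits = 21
Set all host bits to 1:
Broadcast: 87.159.255.255


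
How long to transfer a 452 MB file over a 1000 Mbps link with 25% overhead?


Effective throughput = 1000 * (1 - 25/100) = 750 Mbps
File size in Mb = 452 * 8 = 3616 Mb
Time = 3616 / 750
Time = 4.8213 seconds


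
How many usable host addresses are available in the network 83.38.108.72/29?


Host bits = 32 - 29 = 3
Total addresses = 2^3 = 8
Usable = total - 2 (network and broadcast)
Usable hosts: 6


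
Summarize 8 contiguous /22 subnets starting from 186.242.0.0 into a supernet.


Original prefix: /22
Number of subnets: 8 = 2^3
New prefix = 22 - 3 = 19
Supernet: 186.242.0.0/19


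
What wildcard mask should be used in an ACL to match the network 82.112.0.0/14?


Subnet mask: 255.252.0.0
Wildcard = 255.255.255.255 - subnet mask
255 - 255 = 0
255 - 252 = 3
255 - 0 = 255
255 - 0 = 255
Wildcard: 0.3.255.255


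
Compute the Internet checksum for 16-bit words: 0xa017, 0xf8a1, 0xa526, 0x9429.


Sum all words (with carry folding):
+ 0xa017 = 0xa017
+ 0xf8a1 = 0x98b9
+ 0xa526 = 0x3de0
+ 0x9429 = 0xd209
One's complement: ~0xd209
Checksum = 0x2df6


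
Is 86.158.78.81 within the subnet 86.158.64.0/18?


Subnet network: 86.158.64.0
Test IP AND mask: 86.158.64.0
Yes, 86.158.78.81 is in 86.158.64.0/18


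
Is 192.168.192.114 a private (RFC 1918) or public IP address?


RFC 1918 private ranges:
  10.0.0.0/8 (10.0.0.0 - 10.255.255.255)
  172.16.0.0/12 (172.16.0.0 - 172.31.255.255)
  192.168.0.0/16 (192.168.0.0 - 192.168.255.255)
Private (in 192.168.0.0/16)


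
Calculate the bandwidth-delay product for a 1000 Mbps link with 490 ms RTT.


BDP = bandwidth * RTT
= 1000 Mbps * 490 ms
= 1000 * 1e6 * 490 / 1000 bits
= 490000000 bits
= 61250000 bytes
= 59814.4531 KB
BDP = 490000000 bits (61250000 bytes)


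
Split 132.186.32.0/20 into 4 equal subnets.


New prefix = 20 + 2 = 22
Each subnet has 1024 addresses
  132.186.32.0/22
  132.186.36.0/22
  132.186.40.0/22
  132.186.44.0/22
Subnets: 132.186.32.0/22, 132.186.36.0/22, 132.186.40.0/22, 132.186.44.0/22


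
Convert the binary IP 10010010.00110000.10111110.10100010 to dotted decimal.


10010010 = 146
00110000 = 48
10111110 = 190
10100010 = 162
IP: 146.48.190.162


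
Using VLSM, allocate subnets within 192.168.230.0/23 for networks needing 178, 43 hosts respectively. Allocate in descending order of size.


178 hosts -> /24 (254 usable): 192.168.230.0/24
43 hosts -> /26 (62 usable): 192.168.231.0/26
Allocation: 192.168.230.0/24 (178 hosts, 254 usable); 192.168.231.0/26 (43 hosts, 62 usable)


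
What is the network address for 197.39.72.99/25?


IP:   11000101.00100111.01001000.01100011
Mask: 11111111.11111111.11111111.10000000
AND operation:
Net:  11000101.00100111.01001000.00000000
Network: 197.39.72.0/25


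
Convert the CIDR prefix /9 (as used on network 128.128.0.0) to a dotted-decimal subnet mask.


/9 means 9 network bits, 23 host bits
Binary: 11111111100000000000000000000000
Mask: 255.128.0.0


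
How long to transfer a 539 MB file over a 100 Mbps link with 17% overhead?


Effective throughput = 100 * (1 - 17/100) = 83 Mbps
File size in Mb = 539 * 8 = 4312 Mb
Time = 4312 / 83
Time = 51.9518 seconds


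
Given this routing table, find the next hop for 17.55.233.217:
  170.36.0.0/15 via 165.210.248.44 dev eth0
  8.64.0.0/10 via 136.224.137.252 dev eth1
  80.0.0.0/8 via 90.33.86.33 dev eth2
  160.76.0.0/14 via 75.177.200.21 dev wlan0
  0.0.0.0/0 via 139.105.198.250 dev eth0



Longest prefix match for 17.55.233.217:
  /15 170.36.0.0: no
  /10 8.64.0.0: no
  /8 80.0.0.0: no
  /14 160.76.0.0: no
  /0 0.0.0.0: MATCH
Selected: next-hop 139.105.198.250 via eth0 (matched /0)


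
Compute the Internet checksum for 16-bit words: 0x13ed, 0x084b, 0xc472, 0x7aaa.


Sum all words (with carry folding):
+ 0x13ed = 0x13ed
+ 0x084b = 0x1c38
+ 0xc472 = 0xe0aa
+ 0x7aaa = 0x5b55
One's complement: ~0x5b55
Checksum = 0xa4aa


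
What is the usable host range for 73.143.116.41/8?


Network: 73.0.0.0
Broadcast: 73.255.255.255
First usable = network + 1
Last usable = broadcast - 1
Range: 73.0.0.1 to 73.255.255.254


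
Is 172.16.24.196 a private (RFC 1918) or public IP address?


RFC 1918 private ranges:
  10.0.0.0/8 (10.0.0.0 - 10.255.255.255)
  172.16.0.0/12 (172.16.0.0 - 172.31.255.255)
  192.168.0.0/16 (192.168.0.0 - 192.168.255.255)
Private (in 172.16.0.0/12)


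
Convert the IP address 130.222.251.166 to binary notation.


130 = 10000010
222 = 11011110
251 = 11111011
166 = 10100110
Binary: 10000010.11011110.11111011.10100110


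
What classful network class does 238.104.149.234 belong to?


First octet: 238
Binary: 11101110
1110xxxx -> Class D (224-239)
Class D (multicast), default mask N/A


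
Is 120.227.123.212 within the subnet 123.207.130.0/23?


Subnet network: 123.207.130.0
Test IP AND mask: 120.227.122.0
No, 120.227.123.212 is not in 123.207.130.0/23


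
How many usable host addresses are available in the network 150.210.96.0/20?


Host bits = 32 - 20 = 12
Total addresses = 2^12 = 4096
Usable = total - 2 (network and broadcast)
Usable hosts: 4094


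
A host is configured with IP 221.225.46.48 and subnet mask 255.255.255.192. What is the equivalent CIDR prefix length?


Binary: 11111111.11111111.11111111.11000000
Count leading 1s
Prefix: /26


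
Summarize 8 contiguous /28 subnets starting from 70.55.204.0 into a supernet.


Original prefix: /28
Number of subnets: 8 = 2^3
New prefix = 28 - 3 = 25
Supernet: 70.55.204.0/25


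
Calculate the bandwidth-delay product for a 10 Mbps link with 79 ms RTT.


BDP = bandwidth * RTT
= 10 Mbps * 79 ms
= 10 * 1e6 * 79 / 1000 bits
= 790000 bits
= 98750 bytes
= 96.4355 KB
BDP = 790000 bits (98750 bytes)


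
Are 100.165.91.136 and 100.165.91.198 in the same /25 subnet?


Mask: 255.255.255.128
100.165.91.136 AND mask = 100.165.91.128
100.165.91.198 AND mask = 100.165.91.128
Yes, same subnet (100.165.91.128)


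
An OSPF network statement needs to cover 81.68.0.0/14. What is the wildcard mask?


Subnet mask: 255.252.0.0
Wildcard = 255.255.255.255 - subnet mask
255 - 255 = 0
255 - 252 = 3
255 - 0 = 255
255 - 0 = 255
Wildcard: 0.3.255.255


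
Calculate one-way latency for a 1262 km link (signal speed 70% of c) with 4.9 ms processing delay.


Speed = 0.7 * 3e5 km/s = 210000 km/s
Propagation delay = 1262 / 210000 = 0.006 s = 6.0095 ms
Processing delay = 4.9 ms
Total one-way latency = 10.9095 ms


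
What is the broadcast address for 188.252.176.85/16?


Network: 188.252.0.0/16
Host bits = 16
Set all host bits to 1:
Broadcast: 188.252.255.255


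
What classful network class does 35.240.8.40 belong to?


First octet: 35
Binary: 00100011
0xxxxxxx -> Class A (1-126)
Class A, default mask 255.0.0.0 (/8)


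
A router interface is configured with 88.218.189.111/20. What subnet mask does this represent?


/20 means 20 network bits, 12 host bits
Binary: 11111111111111111111000000000000
Mask: 255.255.240.0


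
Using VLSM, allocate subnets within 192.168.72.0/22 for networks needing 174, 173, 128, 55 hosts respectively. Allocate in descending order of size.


174 hosts -> /24 (254 usable): 192.168.72.0/24
173 hosts -> /24 (254 usable): 192.168.73.0/24
128 hosts -> /24 (254 usable): 192.168.74.0/24
55 hosts -> /26 (62 usable): 192.168.75.0/26
Allocation: 192.168.72.0/24 (174 hosts, 254 usable); 192.168.73.0/24 (173 hosts, 254 usable); 192.168.74.0/24 (128 hosts, 254 usable); 192.168.75.0/26 (55 hosts, 62 usable)


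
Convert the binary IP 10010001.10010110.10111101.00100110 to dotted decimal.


10010001 = 145
10010110 = 150
10111101 = 189
00100110 = 38
IP: 145.150.189.38


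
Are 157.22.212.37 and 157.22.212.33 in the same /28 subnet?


Mask: 255.255.255.240
157.22.212.37 AND mask = 157.22.212.32
157.22.212.33 AND mask = 157.22.212.32
Yes, same subnet (157.22.212.32)


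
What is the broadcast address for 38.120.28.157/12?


Network: 38.112.0.0/12
Host bits = 20
Set all host bits to 1:
Broadcast: 38.127.255.255


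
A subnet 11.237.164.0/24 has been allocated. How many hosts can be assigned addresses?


Host bits = 32 - 24 = 8
Total addresses = 2^8 = 256
Usable = total - 2 (network and broadcast)
Usable hosts: 254


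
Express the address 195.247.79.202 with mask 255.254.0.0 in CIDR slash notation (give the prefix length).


Binary: 11111111.11111110.00000000.00000000
Count leading 1s
Prefix: /15


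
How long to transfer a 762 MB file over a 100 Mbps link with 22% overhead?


Effective throughput = 100 * (1 - 22/100) = 78 Mbps
File size in Mb = 762 * 8 = 6096 Mb
Time = 6096 / 78
Time = 78.1538 seconds


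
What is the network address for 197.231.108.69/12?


IP:   11000101.11100111.01101100.01000101
Mask: 11111111.11110000.00000000.00000000
AND operation:
Net:  11000101.11100000.00000000.00000000
Network: 197.224.0.0/12


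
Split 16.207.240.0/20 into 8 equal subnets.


New prefix = 20 + 3 = 23
Each subnet has 512 addresses
  16.207.240.0/23
  16.207.242.0/23
  16.207.244.0/23
  16.207.246.0/23
  16.207.248.0/23
  16.207.250.0/23
  16.207.252.0/23
  16.207.254.0/23
Subnets: 16.207.240.0/23, 16.207.242.0/23, 16.207.244.0/23, 16.207.246.0/23, 16.207.248.0/23, 16.207.250.0/23, 16.207.252.0/23, 16.207.254.0/23


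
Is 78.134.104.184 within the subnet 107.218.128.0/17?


Subnet network: 107.218.128.0
Test IP AND mask: 78.134.0.0
No, 78.134.104.184 is not in 107.218.128.0/17


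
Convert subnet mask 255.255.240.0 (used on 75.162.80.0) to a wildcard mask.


Subnet mask: 255.255.240.0
Wildcard = 255.255.255.255 - subnet mask
255 - 255 = 0
255 - 255 = 0
255 - 240 = 15
255 - 0 = 255
Wildcard: 0.0.15.255


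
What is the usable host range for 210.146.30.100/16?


Network: 210.146.0.0
Broadcast: 210.146.255.255
First usable = network + 1
Last usable = broadcast - 1
Range: 210.146.0.1 to 210.146.255.254


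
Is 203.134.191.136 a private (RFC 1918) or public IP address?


RFC 1918 private ranges:
  10.0.0.0/8 (10.0.0.0 - 10.255.255.255)
  172.16.0.0/12 (172.16.0.0 - 172.31.255.255)
  192.168.0.0/16 (192.168.0.0 - 192.168.255.255)
Public (not in any RFC 1918 range)


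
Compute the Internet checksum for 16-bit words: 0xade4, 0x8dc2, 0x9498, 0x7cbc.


Sum all words (with carry folding):
+ 0xade4 = 0xade4
+ 0x8dc2 = 0x3ba7
+ 0x9498 = 0xd03f
+ 0x7cbc = 0x4cfc
One's complement: ~0x4cfc
Checksum = 0xb303


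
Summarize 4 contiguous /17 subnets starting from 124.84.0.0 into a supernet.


Original prefix: /17
Number of subnets: 4 = 2^2
New prefix = 17 - 2 = 15
Supernet: 124.84.0.0/15


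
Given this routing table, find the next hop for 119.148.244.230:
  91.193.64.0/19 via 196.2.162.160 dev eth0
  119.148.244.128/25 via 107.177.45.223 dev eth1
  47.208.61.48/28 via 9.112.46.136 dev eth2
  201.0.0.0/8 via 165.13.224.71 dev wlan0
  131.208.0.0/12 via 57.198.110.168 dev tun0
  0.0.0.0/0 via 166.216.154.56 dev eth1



Longest prefix match for 119.148.244.230:
  /19 91.193.64.0: no
  /25 119.148.244.128: MATCH
  /28 47.208.61.48: no
  /8 201.0.0.0: no
  /12 131.208.0.0: no
  /0 0.0.0.0: MATCH
Selected: next-hop 107.177.45.223 via eth1 (matched /25)


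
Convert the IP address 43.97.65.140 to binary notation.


43 = 00101011
97 = 01100001
65 = 01000001
140 = 10001100
Binary: 00101011.01100001.01000001.10001100


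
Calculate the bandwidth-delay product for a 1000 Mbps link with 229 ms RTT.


BDP = bandwidth * RTT
= 1000 Mbps * 229 ms
= 1000 * 1e6 * 229 / 1000 bits
= 229000000 bits
= 28625000 bytes
= 27954.1016 KB
BDP = 229000000 bits (28625000 bytes)


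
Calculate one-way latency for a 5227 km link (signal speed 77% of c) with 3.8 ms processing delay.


Speed = 0.77 * 3e5 km/s = 231000 km/s
Propagation delay = 5227 / 231000 = 0.0226 s = 22.6277 ms
Processing delay = 3.8 ms
Total one-way latency = 26.4277 ms


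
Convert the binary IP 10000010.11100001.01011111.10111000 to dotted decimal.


10000010 = 130
11100001 = 225
01011111 = 95
10111000 = 184
IP: 130.225.95.184


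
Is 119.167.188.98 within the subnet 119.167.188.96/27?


Subnet network: 119.167.188.96
Test IP AND mask: 119.167.188.96
Yes, 119.167.188.98 is in 119.167.188.96/27


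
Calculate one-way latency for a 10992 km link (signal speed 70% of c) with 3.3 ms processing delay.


Speed = 0.7 * 3e5 km/s = 210000 km/s
Propagation delay = 10992 / 210000 = 0.0523 s = 52.3429 ms
Processing delay = 3.3 ms
Total one-way latency = 55.6429 ms


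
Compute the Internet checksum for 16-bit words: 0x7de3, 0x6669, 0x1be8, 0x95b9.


Sum all words (with carry folding):
+ 0x7de3 = 0x7de3
+ 0x6669 = 0xe44c
+ 0x1be8 = 0x0035
+ 0x95b9 = 0x95ee
One's complement: ~0x95ee
Checksum = 0x6a11


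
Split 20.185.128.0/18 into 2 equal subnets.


New prefix = 18 + 1 = 19
Each subnet has 8192 addresses
  20.185.128.0/19
  20.185.160.0/19
Subnets: 20.185.128.0/19, 20.185.160.0/19


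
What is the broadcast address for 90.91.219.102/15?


Network: 90.90.0.0/15
Host bits = 17
Set all host bits to 1:
Broadcast: 90.91.255.255


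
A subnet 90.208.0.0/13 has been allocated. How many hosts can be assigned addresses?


Host bits = 32 - 13 = 19
Total addresses = 2^19 = 524288
Usable = total - 2 (network and broadcast)
Usable hosts: 524286


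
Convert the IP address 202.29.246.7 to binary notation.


202 = 11001010
29 = 00011101
246 = 11110110
7 = 00000111
Binary: 11001010.00011101.11110110.00000111


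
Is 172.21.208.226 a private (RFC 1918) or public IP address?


RFC 1918 private ranges:
  10.0.0.0/8 (10.0.0.0 - 10.255.255.255)
  172.16.0.0/12 (172.16.0.0 - 172.31.255.255)
  192.168.0.0/16 (192.168.0.0 - 192.168.255.255)
Private (in 172.16.0.0/12)


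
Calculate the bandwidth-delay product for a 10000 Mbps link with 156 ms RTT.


BDP = bandwidth * RTT
= 10000 Mbps * 156 ms
= 10000 * 1e6 * 156 / 1000 bits
= 1560000000 bits
= 195000000 bytes
= 190429.6875 KB
BDP = 1560000000 bits (195000000 bytes)


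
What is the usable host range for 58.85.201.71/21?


Network: 58.85.200.0
Broadcast: 58.85.207.255
First usable = network + 1
Last usable = broadcast - 1
Range: 58.85.200.1 to 58.85.207.254


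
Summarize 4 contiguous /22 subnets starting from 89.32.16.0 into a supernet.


Original prefix: /22
Number of subnets: 4 = 2^2
New prefix = 22 - 2 = 20
Supernet: 89.32.16.0/20


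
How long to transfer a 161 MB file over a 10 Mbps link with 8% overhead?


Effective throughput = 10 * (1 - 8/100) = 9.2 Mbps
File size in Mb = 161 * 8 = 1288 Mb
Time = 1288 / 9.2
Time = 140.0 seconds


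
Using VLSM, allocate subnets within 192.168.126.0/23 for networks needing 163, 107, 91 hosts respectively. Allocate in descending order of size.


163 hosts -> /24 (254 usable): 192.168.126.0/24
107 hosts -> /25 (126 usable): 192.168.127.0/25
91 hosts -> /25 (126 usable): 192.168.127.128/25
Allocation: 192.168.126.0/24 (163 hosts, 254 usable); 192.168.127.0/25 (107 hosts, 126 usable); 192.168.127.128/25 (91 hosts, 126 usable)


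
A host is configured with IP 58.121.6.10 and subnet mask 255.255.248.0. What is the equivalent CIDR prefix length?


Binary: 11111111.11111111.11111000.00000000
Count leading 1s
Prefix: /21


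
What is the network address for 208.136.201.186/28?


IP:   11010000.10001000.11001001.10111010
Mask: 11111111.11111111.11111111.11110000
AND operation:
Net:  11010000.10001000.11001001.10110000
Network: 208.136.201.176/28


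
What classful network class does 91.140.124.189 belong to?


First octet: 91
Binary: 01011011
0xxxxxxx -> Class A (1-126)
Class A, default mask 255.0.0.0 (/8)


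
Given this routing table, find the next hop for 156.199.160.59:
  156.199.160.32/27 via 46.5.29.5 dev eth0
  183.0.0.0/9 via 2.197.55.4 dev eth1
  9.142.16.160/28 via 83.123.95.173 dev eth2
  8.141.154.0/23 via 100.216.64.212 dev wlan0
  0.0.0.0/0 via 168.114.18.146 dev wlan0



Longest prefix match for 156.199.160.59:
  /27 156.199.160.32: MATCH
  /9 183.0.0.0: no
  /28 9.142.16.160: no
  /23 8.141.154.0: no
  /0 0.0.0.0: MATCH
Selected: next-hop 46.5.29.5 via eth0 (matched /27)


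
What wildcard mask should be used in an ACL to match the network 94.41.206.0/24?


Subnet mask: 255.255.255.0
Wildcard = 255.255.255.255 - subnet mask
255 - 255 = 0
255 - 255 = 0
255 - 255 = 0
255 - 0 = 255
Wildcard: 0.0.0.255


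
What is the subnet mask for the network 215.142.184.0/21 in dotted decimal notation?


/21 means 21 network bits, 11 host bits
Binary: 11111111111111111111100000000000
Mask: 255.255.248.0


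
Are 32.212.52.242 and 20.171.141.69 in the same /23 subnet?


Mask: 255.255.254.0
32.212.52.242 AND mask = 32.212.52.0
20.171.141.69 AND mask = 20.171.140.0
No, different subnets (32.212.52.0 vs 20.171.140.0)


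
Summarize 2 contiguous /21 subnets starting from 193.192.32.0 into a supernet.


Original prefix: /21
Number of subnets: 2 = 2^1
New prefix = 21 - 1 = 20
Supernet: 193.192.32.0/20


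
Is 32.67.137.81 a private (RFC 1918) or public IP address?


RFC 1918 private ranges:
  10.0.0.0/8 (10.0.0.0 - 10.255.255.255)
  172.16.0.0/12 (172.16.0.0 - 172.31.255.255)
  192.168.0.0/16 (192.168.0.0 - 192.168.255.255)
Public (not in any RFC 1918 range)


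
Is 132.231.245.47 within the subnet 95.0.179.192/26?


Subnet network: 95.0.179.192
Test IP AND mask: 132.231.245.0
No, 132.231.245.47 is not in 95.0.179.192/26


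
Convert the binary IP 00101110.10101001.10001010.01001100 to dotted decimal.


00101110 = 46
10101001 = 169
10001010 = 138
01001100 = 76
IP: 46.169.138.76


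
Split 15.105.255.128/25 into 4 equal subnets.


New prefix = 25 + 2 = 27
Each subnet has 32 addresses
  15.105.255.128/27
  15.105.255.160/27
  15.105.255.192/27
  15.105.255.224/27
Subnets: 15.105.255.128/27, 15.105.255.160/27, 15.105.255.192/27, 15.105.255.224/27


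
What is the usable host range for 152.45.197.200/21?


Network: 152.45.192.0
Broadcast: 152.45.199.255
First usable = network + 1
Last usable = broadcast - 1
Range: 152.45.192.1 to 152.45.199.254


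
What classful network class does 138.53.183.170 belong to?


First octet: 138
Binary: 10001010
10xxxxxx -> Class B (128-191)
Class B, default mask 255.255.0.0 (/16)


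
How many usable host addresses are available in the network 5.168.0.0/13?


Host bits = 32 - 13 = 19
Total addresses = 2^19 = 524288
Usable = total - 2 (network and broadcast)
Usable hosts: 524286


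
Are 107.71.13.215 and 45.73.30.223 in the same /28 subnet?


Mask: 255.255.255.240
107.71.13.215 AND mask = 107.71.13.208
45.73.30.223 AND mask = 45.73.30.208
No, different subnets (107.71.13.208 vs 45.73.30.208)


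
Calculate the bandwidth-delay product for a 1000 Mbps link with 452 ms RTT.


BDP = bandwidth * RTT
= 1000 Mbps * 452 ms
= 1000 * 1e6 * 452 / 1000 bits
= 452000000 bits
= 56500000 bytes
= 55175.7812 KB
BDP = 452000000 bits (56500000 bytes)


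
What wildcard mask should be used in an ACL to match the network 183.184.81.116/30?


Subnet mask: 255.255.255.252
Wildcard = 255.255.255.255 - subnet mask
255 - 255 = 0
255 - 255 = 0
255 - 255 = 0
255 - 252 = 3
Wildcard: 0.0.0.3


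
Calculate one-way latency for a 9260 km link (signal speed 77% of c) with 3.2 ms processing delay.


Speed = 0.77 * 3e5 km/s = 231000 km/s
Propagation delay = 9260 / 231000 = 0.0401 s = 40.0866 ms
Processing delay = 3.2 ms
Total one-way latency = 43.2866 ms


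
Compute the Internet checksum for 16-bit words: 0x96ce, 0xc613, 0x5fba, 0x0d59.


Sum all words (with carry folding):
+ 0x96ce = 0x96ce
+ 0xc613 = 0x5ce2
+ 0x5fba = 0xbc9c
+ 0x0d59 = 0xc9f5
One's complement: ~0xc9f5
Checksum = 0x360a


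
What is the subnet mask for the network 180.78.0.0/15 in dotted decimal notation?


/15 means 15 network bits, 17 host bits
Binary: 11111111111111100000000000000000
Mask: 255.254.0.0


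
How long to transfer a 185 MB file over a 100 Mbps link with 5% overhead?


Effective throughput = 100 * (1 - 5/100) = 95 Mbps
File size in Mb = 185 * 8 = 1480 Mb
Time = 1480 / 95
Time = 15.5789 seconds


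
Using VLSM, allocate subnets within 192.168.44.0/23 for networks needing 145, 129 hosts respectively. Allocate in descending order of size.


145 hosts -> /24 (254 usable): 192.168.44.0/24
129 hosts -> /24 (254 usable): 192.168.45.0/24
Allocation: 192.168.44.0/24 (145 hosts, 254 usable); 192.168.45.0/24 (129 hosts, 254 usable)


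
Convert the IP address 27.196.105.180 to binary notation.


27 = 00011011
196 = 11000100
105 = 01101001
180 = 10110100
Binary: 00011011.11000100.01101001.10110100


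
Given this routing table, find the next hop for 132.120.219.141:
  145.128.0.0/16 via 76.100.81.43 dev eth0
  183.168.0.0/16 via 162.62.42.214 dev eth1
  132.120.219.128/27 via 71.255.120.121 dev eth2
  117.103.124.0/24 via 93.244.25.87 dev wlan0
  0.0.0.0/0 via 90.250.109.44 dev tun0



Longest prefix match for 132.120.219.141:
  /16 145.128.0.0: no
  /16 183.168.0.0: no
  /27 132.120.219.128: MATCH
  /24 117.103.124.0: no
  /0 0.0.0.0: MATCH
Selected: next-hop 71.255.120.121 via eth2 (matched /27)


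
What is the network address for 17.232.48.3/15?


IP:   00010001.11101000.00110000.00000011
Mask: 11111111.11111110.00000000.00000000
AND operation:
Net:  00010001.11101000.00000000.00000000
Network: 17.232.0.0/15


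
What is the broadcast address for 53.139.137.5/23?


Network: 53.139.136.0/23
Host bits = 9
Set all host bits to 1:
Broadcast: 53.139.137.255


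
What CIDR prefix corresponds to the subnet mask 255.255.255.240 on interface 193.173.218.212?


Binary: 11111111.11111111.11111111.11110000
Count leading 1s
Prefix: /28


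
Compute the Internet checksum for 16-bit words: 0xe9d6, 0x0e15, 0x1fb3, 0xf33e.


Sum all words (with carry folding):
+ 0xe9d6 = 0xe9d6
+ 0x0e15 = 0xf7eb
+ 0x1fb3 = 0x179f
+ 0xf33e = 0x0ade
One's complement: ~0x0ade
Checksum = 0xf521


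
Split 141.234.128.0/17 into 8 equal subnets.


New prefix = 17 + 3 = 20
Each subnet has 4096 addresses
  141.234.128.0/20
  141.234.144.0/20
  141.234.160.0/20
  141.234.176.0/20
  141.234.192.0/20
  141.234.208.0/20
  141.234.224.0/20
  141.234.240.0/20
Subnets: 141.234.128.0/20, 141.234.144.0/20, 141.234.160.0/20, 141.234.176.0/20, 141.234.192.0/20, 141.234.208.0/20, 141.234.224.0/20, 141.234.240.0/20


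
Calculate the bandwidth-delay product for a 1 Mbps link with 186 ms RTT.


BDP = bandwidth * RTT
= 1 Mbps * 186 ms
= 1 * 1e6 * 186 / 1000 bits
= 186000 bits
= 23250 bytes
= 22.7051 KB
BDP = 186000 bits (23250 bytes)


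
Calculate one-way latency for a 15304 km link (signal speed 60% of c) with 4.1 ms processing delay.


Speed = 0.6 * 3e5 km/s = 180000 km/s
Propagation delay = 15304 / 180000 = 0.085 s = 85.0222 ms
Processing delay = 4.1 ms
Total one-way latency = 89.1222 ms


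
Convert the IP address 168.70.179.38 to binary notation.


168 = 10101000
70 = 01000110
179 = 10110011
38 = 00100110
Binary: 10101000.01000110.10110011.00100110


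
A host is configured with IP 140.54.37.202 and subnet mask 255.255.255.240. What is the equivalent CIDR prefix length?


Binary: 11111111.11111111.11111111.11110000
Count leading 1s
Prefix: /28


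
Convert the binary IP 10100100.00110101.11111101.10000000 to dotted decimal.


10100100 = 164
00110101 = 53
11111101 = 253
10000000 = 128
IP: 164.53.253.128


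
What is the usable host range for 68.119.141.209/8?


Network: 68.0.0.0
Broadcast: 68.255.255.255
First usable = network + 1
Last usable = broadcast - 1
Range: 68.0.0.1 to 68.255.255.254


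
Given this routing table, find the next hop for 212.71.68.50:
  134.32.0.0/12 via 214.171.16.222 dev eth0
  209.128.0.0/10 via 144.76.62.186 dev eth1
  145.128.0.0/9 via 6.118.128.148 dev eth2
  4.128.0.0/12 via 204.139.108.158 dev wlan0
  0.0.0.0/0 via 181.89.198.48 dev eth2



Longest prefix match for 212.71.68.50:
  /12 134.32.0.0: no
  /10 209.128.0.0: no
  /9 145.128.0.0: no
  /12 4.128.0.0: no
  /0 0.0.0.0: MATCH
Selected: next-hop 181.89.198.48 via eth2 (matched /0)


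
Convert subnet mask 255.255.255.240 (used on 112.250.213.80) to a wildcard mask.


Subnet mask: 255.255.255.240
Wildcard = 255.255.255.255 - subnet mask
255 - 255 = 0
255 - 255 = 0
255 - 255 = 0
255 - 240 = 15
Wildcard: 0.0.0.15


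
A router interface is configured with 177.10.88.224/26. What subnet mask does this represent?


/26 means 26 network bits, 6 host bits
Binary: 11111111111111111111111111000000
Mask: 255.255.255.192


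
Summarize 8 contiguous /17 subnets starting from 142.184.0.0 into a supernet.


Original prefix: /17
Number of subnets: 8 = 2^3
New prefix = 17 - 3 = 14
Supernet: 142.184.0.0/14


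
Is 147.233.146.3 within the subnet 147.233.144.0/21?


Subnet network: 147.233.144.0
Test IP AND mask: 147.233.144.0
Yes, 147.233.146.3 is in 147.233.144.0/21


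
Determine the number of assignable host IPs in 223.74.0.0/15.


Host bits = 32 - 15 = 17
Total addresses = 2^17 = 131072
Usable = total - 2 (network and broadcast)
Usable hosts: 131070


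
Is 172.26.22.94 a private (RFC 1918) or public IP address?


RFC 1918 private ranges:
  10.0.0.0/8 (10.0.0.0 - 10.255.255.255)
  172.16.0.0/12 (172.16.0.0 - 172.31.255.255)
  192.168.0.0/16 (192.168.0.0 - 192.168.255.255)
Private (in 172.16.0.0/12)


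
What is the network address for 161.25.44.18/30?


IP:   10100001.00011001.00101100.00010010
Mask: 11111111.11111111.11111111.11111100
AND operation:
Net:  10100001.00011001.00101100.00010000
Network: 161.25.44.16/30


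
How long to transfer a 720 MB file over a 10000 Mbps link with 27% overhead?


Effective throughput = 10000 * (1 - 27/100) = 7300 Mbps
File size in Mb = 720 * 8 = 5760 Mb
Time = 5760 / 7300
Time = 0.789 seconds


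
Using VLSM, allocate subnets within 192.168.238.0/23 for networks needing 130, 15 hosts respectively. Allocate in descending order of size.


130 hosts -> /24 (254 usable): 192.168.238.0/24
15 hosts -> /27 (30 usable): 192.168.239.0/27
Allocation: 192.168.238.0/24 (130 hosts, 254 usable); 192.168.239.0/27 (15 hosts, 30 usable)


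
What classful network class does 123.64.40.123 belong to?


First octet: 123
Binary: 01111011
0xxxxxxx -> Class A (1-126)
Class A, default mask 255.0.0.0 (/8)


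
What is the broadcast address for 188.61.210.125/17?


Network: 188.61.128.0/17
Host bits = 15
Set all host bits to 1:
Broadcast: 188.61.255.255


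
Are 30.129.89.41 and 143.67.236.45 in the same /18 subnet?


Mask: 255.255.192.0
30.129.89.41 AND mask = 30.129.64.0
143.67.236.45 AND mask = 143.67.192.0
No, different subnets (30.129.64.0 vs 143.67.192.0)


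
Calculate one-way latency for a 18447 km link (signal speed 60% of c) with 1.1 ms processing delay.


Speed = 0.6 * 3e5 km/s = 180000 km/s
Propagation delay = 18447 / 180000 = 0.1025 s = 102.4833 ms
Processing delay = 1.1 ms
Total one-way latency = 103.5833 ms
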